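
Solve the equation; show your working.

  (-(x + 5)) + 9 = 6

Step 1. [(-(x + 5)) + 9 = 6] 9 comes off first (subtract 9), so sub: -(x + 5) = -3.
Step 2. [-(x + 5) = -3] flip signs both sides. So neg: x + 5 = 3.
Step 3. [x + 5 = 3] subtract 5: x sits inside (… + 5). So sub: x = -2.

Answer: x ∈ {-2}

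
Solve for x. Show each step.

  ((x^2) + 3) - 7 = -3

Step 1. [((x^2) + 3) - 7 = -3] -7 is outermost — add 7 both sides. So sub: (x^2) + 3 = 4.
Step 2. [(x^2) + 3 = 4] the outer +3 inverts by subtracting 3, so sub: x^2 = 1.
Step 3. [x^2 = 1] √ both sides: 1 ≥ 0 gives two branches ⇒ sqrt: x = 1 or -1.

Answer: x ∈ {-1, 1}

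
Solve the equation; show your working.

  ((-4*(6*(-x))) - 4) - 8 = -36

Step 1. [((-4*(6*(-x))) - 4) - 8 = -36] the outer -8 inverts by adding 8. So sub: (-4*(6*(-x))) - 4 = -28.
Step 2. [(-4*(6*(-x))) - 4 = -28] the outer -4 inverts by adding 4, so sub: -4*(6*(-x)) = -24.
Step 3. [-4*(6*(-x)) = -24] divide by the outer -4 ⇒ div: 6*(-x) = 6.
Step 4. [6*(-x) = 6] 6 out front; divide by 6 ⇒ div: -x = 1.
Step 5. [-x = 1] flip signs both sides, so neg: x = -1.

Answer: x ∈ {-1}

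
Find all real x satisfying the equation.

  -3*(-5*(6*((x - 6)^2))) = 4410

Step 1. [-3*(-5*(6*((x - 6)^2))) = 4410] LHS = -3·(…); ÷-3 both sides, so div: -5*(6*((x - 6)^2)) = -1470.
Step 2. [-5*(6*((x - 6)^2)) = -1470] LHS = -5·(…); ÷-5 both sides. So div: 6*((x - 6)^2) = 294.
Step 3. [6*((x - 6)^2) = 294] 6·(inner) — divide through by 6 ⇒ div: (x - 6)^2 = 49.
Step 4. [(x - 6)^2 = 49] 49 ≥ 0, LHS is (·)² — take ±√ ⇒ sqrt: x - 6 = 7 or -7.
Step 5. [x - 6 = 7 or -7] -6 is outermost — add 6 both sides ⇒ sub: x = 13 or -1.

Answer: x ∈ {-1, 13}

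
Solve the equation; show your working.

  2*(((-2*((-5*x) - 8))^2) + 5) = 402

Step 1. [2*(((-2*((-5*x) - 8))^2) + 5) = 402] 2 out front; divide by 2 ⇒ div: ((-2*((-5*x) - 8))^2) + 5 = 201.
Step 2. [((-2*((-5*x) - 8))^2) + 5 = 201] 5 comes off first (subtract 5) ⇒ sub: (-2*((-5*x) - 8))^2 = 196.
Step 3. [(-2*((-5*x) - 8))^2 = 196] 196 ≥ 0, LHS is (·)² — take ±√ ⇒ sqrt: -2*((-5*x) - 8) = 14 or -14.
Step 4. [-2*((-5*x) - 8) = 14 or -14] leading coefficient -2: divide by -2 ⇒ div: (-5*x) - 8 = -7 or 7.
Step 5. [(-5*x) - 8 = -7 or 7] the outer -8 inverts by adding 8. So sub: -5*x = 1 or 15.
Step 6. [-5*x = 1 or 15] leading coefficient -5: divide by -5 ⇒ div: x = -1/5 or -3.

Answer: x ∈ {-3, -1/5}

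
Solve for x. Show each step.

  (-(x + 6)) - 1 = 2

Step 1. [(-(x + 6)) - 1 = 2] add 1: x sits inside (… - 1), so sub: -(x + 6) = 3.
Step 2. [-(x + 6) = 3] LHS negated; negate both sides, so neg: x + 6 = -3.
Step 3. [x + 6 = -3] the outer +6 inverts by subtracting 6 ⇒ sub: x = -9.

Answer: x ∈ {-9}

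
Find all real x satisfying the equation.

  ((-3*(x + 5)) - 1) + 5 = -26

Step 1. [((-3*(x + 5)) - 1) + 5 = -26] the outer +5 inverts by subtracting 5 ⇒ sub: (-3*(x + 5)) - 1 = -31.
Step 2. [(-3*(x + 5)) - 1 = -31] peel the -1: add 1 from each side, so sub: -3*(x + 5) = -30.
Step 3. [-3*(x + 5) = -30] divide by the outer -3, so div: x + 5 = 10.
Step 4. [x + 5 = 10] the outer +5 inverts by subtracting 5, so sub: x = 5.

Answer: x ∈ {5}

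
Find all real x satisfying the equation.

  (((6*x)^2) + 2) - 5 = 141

Step 1. [(((6*x)^2) + 2) - 5 = 141] add 5: x sits inside (… - 5). So sub: ((6*x)^2) + 2 = 146.
Step 2. [((6*x)^2) + 2 = 146] +2 is outermost — subtract 2 both sides ⇒ sub: (6*x)^2 = 144.
Step 3. [(6*x)^2 = 144] LHS squared, RHS 144 ≥ 0: apply √ (±) ⇒ sqrt: 6*x = 12 or -12.
Step 4. [6*x = 12 or -12] 6 out front; divide by 6. So div: x = 2 or -2.

Answer: x ∈ {-2, 2}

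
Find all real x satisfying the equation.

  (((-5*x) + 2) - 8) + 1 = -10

Step 1. [(((-5*x) + 2) - 8) + 1 = -10] subtract 1: x sits inside (… + 1) ⇒ sub: ((-5*x) + 2) - 8 = -11.
Step 2. [((-5*x) + 2) - 8 = -11] 8 comes off first (add 8), so sub: (-5*x) + 2 = -3.
Step 3. [(-5*x) + 2 = -3] the outer +2 inverts by subtracting 2, so sub: -5*x = -5.
Step 4. [-5*x = -5] -5·(inner) — divide through by -5. So div: x = 1.

Answer: x ∈ {1}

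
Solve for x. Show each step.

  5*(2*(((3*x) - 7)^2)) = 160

Step 1. [5*(2*(((3*x) - 7)^2)) = 160] 5 out front; divide by 5, so div: 2*(((3*x) - 7)^2) = 32.
Step 2. [2*(((3*x) - 7)^2) = 32] 2·(inner) — divide through by 2, so div: ((3*x) - 7)^2 = 16.
Step 3. [((3*x) - 7)^2 = 16] √ both sides: 16 ≥ 0 gives two branches. So sqrt: (3*x) - 7 = 4 or -4.
Step 4. [(3*x) - 7 = 4 or -4] peel the -7: add 7 from each side, so sub: 3*x = 11 or 3.
Step 5. [3*x = 11 or 3] divide by the outer 3. So div: x = 11/3 or 1.

Answer: x ∈ {1, 11/3}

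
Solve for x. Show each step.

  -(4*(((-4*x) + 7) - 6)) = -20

Step 1. [-(4*(((-4*x) + 7) - 6)) = -20] flip signs both sides, so neg: 4*(((-4*x) + 7) - 6) = 20.
Step 2. [4*(((-4*x) + 7) - 6) = 20] leading coefficient 4: divide by 4. So div: ((-4*x) + 7) - 6 = 5.
Step 3. [((-4*x) + 7) - 6 = 5] the outer -6 inverts by adding 6, so sub: (-4*x) + 7 = 11.
Step 4. [(-4*x) + 7 = 11] the outer +7 inverts by subtracting 7 ⇒ sub: -4*x = 4.
Step 5. [-4*x = 4] divide by the outer -4 ⇒ div: x = -1.

Answer: x ∈ {-1}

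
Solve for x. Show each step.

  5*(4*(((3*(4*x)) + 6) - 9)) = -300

Step 1. [5*(4*(((3*(4*x)) + 6) - 9)) = -300] leading coefficient 5: divide by 5, so div: 4*(((3*(4*x)) + 6) - 9) = -60.
Step 2. [4*(((3*(4*x)) + 6) - 9) = -60] LHS = 4·(…); ÷4 both sides. So div: ((3*(4*x)) + 6) - 9 = -15.
Step 3. [((3*(4*x)) + 6) - 9 = -15] the outer -9 inverts by adding 9. So sub: (3*(4*x)) + 6 = -6.
Step 4. [(3*(4*x)) + 6 = -6] 3 divides every term; factor it out ⇒ factor: (4*x) + 2 = -2.
Step 5. [(4*x) + 2 = -2] the outer +2 inverts by subtracting 2, so sub: 4*x = -4.
Step 6. [4*x = -4] LHS = 4·(…); ÷4 both sides, so div: x = -1.

Answer: x ∈ {-1}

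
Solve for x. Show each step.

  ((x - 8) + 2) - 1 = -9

Step 1. [((x - 8) + 2) - 1 = -9] peel the -1: add 1 from each side ⇒ sub: (x - 8) + 2 = -8.
Step 2. [(x - 8) + 2 = -8] the outer +2 inverts by subtracting 2 ⇒ sub: x - 8 = -10.
Step 3. [x - 8 = -10] -8 is outermost — add 8 both sides, so sub: x = -2.

Answer: x ∈ {-2}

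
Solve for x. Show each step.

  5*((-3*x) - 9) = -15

Step 1. [5*((-3*x) - 9) = -15] LHS = 5·(…); ÷5 both sides. So div: (-3*x) - 9 = -3.
Step 2. [(-3*x) - 9 = -3] peel the -9: add 9 from each side. So sub: -3*x = 6.
Step 3. [-3*x = 6] divide by the outer -3, so div: x = -2.

Answer: x ∈ {-2}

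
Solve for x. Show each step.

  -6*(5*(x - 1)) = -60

Step 1. [-6*(5*(x - 1)) = -60] -6 out front; divide by -6. So div: 5*(x - 1) = 10.
Step 2. [5*(x - 1) = 10] 5·(inner) — divide through by 5 ⇒ div: x - 1 = 2.
Step 3. [x - 1 = 2] peel the -1: add 1 from each side ⇒ sub: x = 3.

Answer: x ∈ {3}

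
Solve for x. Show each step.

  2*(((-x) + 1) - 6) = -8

Step 1. [2*(((-x) + 1) - 6) = -8] 2·(inner) — divide through by 2 ⇒ div: ((-x) + 1) - 6 = -4.
Step 2. [((-x) + 1) - 6 = -4] the outer -6 inverts by adding 6. So sub: (-x) + 1 = 2.
Step 3. [(-x) + 1 = 2] the outer +1 inverts by subtracting 1, so sub: -x = 1.
Step 4. [-x = 1] flip signs both sides. So neg: x = -1.

Answer: x ∈ {-1}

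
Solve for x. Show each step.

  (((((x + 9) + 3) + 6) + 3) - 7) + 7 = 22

Step 1. [(((((x + 9) + 3) + 6) + 3) - 7) + 7 = 22] subtract 7: x sits inside (… + 7) ⇒ sub: ((((x + 9) + 3) + 6) + 3) - 7 = 15.
Step 2. [((((x + 9) + 3) + 6) + 3) - 7 = 15] add 7: x sits inside (… - 7), so sub: (((x + 9) + 3) + 6) + 3 = 22.
Step 3. [(((x + 9) + 3) + 6) + 3 = 22] 3 comes off first (subtract 3). So sub: ((x + 9) + 3) + 6 = 19.
Step 4. [((x + 9) + 3) + 6 = 19] 6 comes off first (subtract 6) ⇒ sub: (x + 9) + 3 = 13.
Step 5. [(x + 9) + 3 = 13] the outer +3 inverts by subtracting 3, so sub: x + 9 = 10.
Step 6. [x + 9 = 10] the outer +9 inverts by subtracting 9 ⇒ sub: x = 1.

Answer: x ∈ {1}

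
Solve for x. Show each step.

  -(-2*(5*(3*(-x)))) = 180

Step 1. [-(-2*(5*(3*(-x)))) = 180] leading − — multiply by −1, so neg: -2*(5*(3*(-x))) = -180.
Step 2. [-2*(5*(3*(-x))) = -180] divide by the outer -2 ⇒ div: 5*(3*(-x)) = 90.
Step 3. [5*(3*(-x)) = 90] LHS = 5·(…); ÷5 both sides, so div: 3*(-x) = 18.
Step 4. [3*(-x) = 18] leading coefficient 3: divide by 3. So div: -x = 6.
Step 5. [-x = 6] LHS negated; negate both sides. So neg: x = -6.

Answer: x ∈ {-6}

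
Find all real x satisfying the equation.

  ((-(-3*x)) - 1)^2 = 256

Step 1. [((-(-3*x)) - 1)^2 = 256] √ both sides: 256 ≥ 0 gives two branches. So sqrt: (-(-3*x)) - 1 = 16 or -16.
Step 2. [(-(-3*x)) - 1 = 16 or -16] -1 is outermost — add 1 both sides ⇒ sub: -(-3*x) = 17 or -15.
Step 3. [-(-3*x) = 17 or -15] leading − — multiply by −1 ⇒ neg: -3*x = -17 or 15.
Step 4. [-3*x = -17 or 15] -3 out front; divide by -3, so div: x = 17/3 or -5.

Answer: x ∈ {-5, 17/3}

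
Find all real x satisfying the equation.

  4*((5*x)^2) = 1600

Step 1. [4*((5*x)^2) = 1600] 4·(inner) — divide through by 4 ⇒ div: (5*x)^2 = 400.
Step 2. [(5*x)^2 = 400] √ both sides: 400 ≥ 0 gives two branches ⇒ sqrt: 5*x = 20 or -20.
Step 3. [5*x = 20 or -20] 5 out front; divide by 5. So div: x = 4 or -4.

Answer: x ∈ {-4, 4}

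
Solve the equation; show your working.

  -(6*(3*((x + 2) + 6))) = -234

Step 1. [-(6*(3*((x + 2) + 6))) = -234] leading − — multiply by −1, so neg: 6*(3*((x + 2) + 6)) = 234.
Step 2. [6*(3*((x + 2) + 6)) = 234] divide by the outer 6 ⇒ div: 3*((x + 2) + 6) = 39.
Step 3. [3*((x + 2) + 6) = 39] divide by the outer 3 ⇒ div: (x + 2) + 6 = 13.
Step 4. [(x + 2) + 6 = 13] 6 comes off first (subtract 6) ⇒ sub: x + 2 = 7.
Step 5. [x + 2 = 7] the outer +2 inverts by subtracting 2 ⇒ sub: x = 5.

Answer: x ∈ {5}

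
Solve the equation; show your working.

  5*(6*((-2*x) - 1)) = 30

Step 1. [5*(6*((-2*x) - 1)) = 30] LHS = 5·(…); ÷5 both sides ⇒ div: 6*((-2*x) - 1) = 6.
Step 2. [6*((-2*x) - 1) = 6] divide by the outer 6 ⇒ div: (-2*x) - 1 = 1.
Step 3. [(-2*x) - 1 = 1] add 1: x sits inside (… - 1) ⇒ sub: -2*x = 2.
Step 4. [-2*x = 2] -2·(inner) — divide through by -2, so div: x = -1.

Answer: x ∈ {-1}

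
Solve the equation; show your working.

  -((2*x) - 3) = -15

Step 1. [-((2*x) - 3) = -15] LHS negated; negate both sides. So neg: (2*x) - 3 = 15.
Step 2. [(2*x) - 3 = 15] peel the -3: add 3 from each side ⇒ sub: 2*x = 18.
Step 3. [2*x = 18] 2·(inner) — divide through by 2, so div: x = 9.

Answer: x ∈ {9}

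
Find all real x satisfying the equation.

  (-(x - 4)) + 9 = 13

Step 1. [(-(x - 4)) + 9 = 13] subtract 9: x sits inside (… + 9), so sub: -(x - 4) = 4.
Step 2. [-(x - 4) = 4] LHS negated; negate both sides, so neg: x - 4 = -4.
Step 3. [x - 4 = -4] -4 is outermost — add 4 both sides, so sub: x = 0.

Answer: x ∈ {0}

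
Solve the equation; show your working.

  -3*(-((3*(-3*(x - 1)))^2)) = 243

Step 1. [-3*(-((3*(-3*(x - 1)))^2)) = 243] divide by the outer -3 ⇒ div: -((3*(-3*(x - 1)))^2) = -81.
Step 2. [-((3*(-3*(x - 1)))^2) = -81] leading − — multiply by −1 ⇒ neg: (3*(-3*(x - 1)))^2 = 81.
Step 3. [(3*(-3*(x - 1)))^2 = 81] LHS squared, RHS 81 ≥ 0: apply √ (±). So sqrt: 3*(-3*(x - 1)) = 9 or -9.
Step 4. [3*(-3*(x - 1)) = 9 or -9] 3·(inner) — divide through by 3 ⇒ div: -3*(x - 1) = 3 or -3.
Step 5. [-3*(x - 1) = 3 or -3] -3 out front; divide by -3 ⇒ div: x - 1 = -1 or 1.
Step 6. [x - 1 = -1 or 1] the outer -1 inverts by adding 1. So sub: x = 0 or 2.

Answer: x ∈ {0, 2}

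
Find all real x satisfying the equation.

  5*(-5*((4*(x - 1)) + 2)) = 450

Step 1. [5*(-5*((4*(x - 1)) + 2)) = 450] 5·(inner) — divide through by 5 ⇒ div: -5*((4*(x - 1)) + 2) = 90.
Step 2. [-5*((4*(x - 1)) + 2) = 90] -5 out front; divide by -5 ⇒ div: (4*(x - 1)) + 2 = -18.
Step 3. [(4*(x - 1)) + 2 = -18] +2 is outermost — subtract 2 both sides ⇒ sub: 4*(x - 1) = -20.
Step 4. [4*(x - 1) = -20] divide by the outer 4, so div: x - 1 = -5.
Step 5. [x - 1 = -5] 1 comes off first (add 1), so sub: x = -4.

Answer: x ∈ {-4}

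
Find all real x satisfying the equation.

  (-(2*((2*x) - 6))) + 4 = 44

Step 1. [(-(2*((2*x) - 6))) + 4 = 44] peel the +4: subtract 4 from each side. So sub: -(2*((2*x) - 6)) = 40.
Step 2. [-(2*((2*x) - 6)) = 40] leading − — multiply by −1. So neg: 2*((2*x) - 6) = -40.
Step 3. [2*((2*x) - 6) = -40] divide by the outer 2, so div: (2*x) - 6 = -20.
Step 4. [(2*x) - 6 = -20] common factor 2 (LHS and -20) — divide through, so factor: x - 3 = -10.
Step 5. [x - 3 = -10] 3 comes off first (add 3), so sub: x = -7.

Answer: x ∈ {-7}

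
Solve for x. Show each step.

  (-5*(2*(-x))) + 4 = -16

Step 1. [(-5*(2*(-x))) + 4 = -16] +4 is outermost — subtract 4 both sides. So sub: -5*(2*(-x)) = -20.
Step 2. [-5*(2*(-x)) = -20] LHS = -5·(…); ÷-5 both sides. So div: 2*(-x) = 4.
Step 3. [2*(-x) = 4] 2·(inner) — divide through by 2, so div: -x = 2.
Step 4. [-x = 2] LHS negated; negate both sides. So neg: x = -2.

Answer: x ∈ {-2}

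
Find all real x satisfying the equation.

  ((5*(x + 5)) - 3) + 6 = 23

Step 1. [((5*(x + 5)) - 3) + 6 = 23] peel the +6: subtract 6 from each side. So sub: (5*(x + 5)) - 3 = 17.
Step 2. [(5*(x + 5)) - 3 = 17] 3 comes off first (add 3) ⇒ sub: 5*(x + 5) = 20.
Step 3. [5*(x + 5) = 20] 5 out front; divide by 5, so div: x + 5 = 4.
Step 4. [x + 5 = 4] the outer +5 inverts by subtracting 5 ⇒ sub: x = -1.

Answer: x ∈ {-1}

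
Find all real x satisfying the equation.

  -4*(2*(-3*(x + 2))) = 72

Step 1. [-4*(2*(-3*(x + 2))) = 72] -4·(inner) — divide through by -4 ⇒ div: 2*(-3*(x + 2)) = -18.
Step 2. [2*(-3*(x + 2)) = -18] divide by the outer 2, so div: -3*(x + 2) = -9.
Step 3. [-3*(x + 2) = -9] LHS = -3·(…); ÷-3 both sides. So div: x + 2 = 3.
Step 4. [x + 2 = 3] the outer +2 inverts by subtracting 2, so sub: x = 1.

Answer: x ∈ {1}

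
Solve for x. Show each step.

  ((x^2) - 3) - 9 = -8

Step 1. [((x^2) - 3) - 9 = -8] -9 is outermost — add 9 both sides. So sub: (x^2) - 3 = 1.
Step 2. [(x^2) - 3 = 1] the outer -3 inverts by adding 3, so sub: x^2 = 4.
Step 3. [x^2 = 4] √ both sides: 4 ≥ 0 gives two branches, so sqrt: x = 2 or -2.

Answer: x ∈ {-2, 2}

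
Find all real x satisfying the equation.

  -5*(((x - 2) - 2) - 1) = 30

Step 1. [-5*(((x - 2) - 2) - 1) = 30] LHS = -5·(…); ÷-5 both sides ⇒ div: ((x - 2) - 2) - 1 = -6.
Step 2. [((x - 2) - 2) - 1 = -6] the outer -1 inverts by adding 1. So sub: (x - 2) - 2 = -5.
Step 3. [(x - 2) - 2 = -5] 2 comes off first (add 2). So sub: x - 2 = -3.
Step 4. [x - 2 = -3] the outer -2 inverts by adding 2, so sub: x = -1.

Answer: x ∈ {-1}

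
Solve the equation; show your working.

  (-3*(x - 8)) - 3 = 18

Step 1. [(-3*(x - 8)) - 3 = 18] peel the -3: add 3 from each side, so sub: -3*(x - 8) = 21.
Step 2. [-3*(x - 8) = 21] -3·(inner) — divide through by -3. So div: x - 8 = -7.
Step 3. [x - 8 = -7] peel the -8: add 8 from each side, so sub: x = 1.

Answer: x ∈ {1}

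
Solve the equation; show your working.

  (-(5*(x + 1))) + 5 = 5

Step 1. [(-(5*(x + 1))) + 5 = 5] 5 comes off first (subtract 5). So sub: -(5*(x + 1)) = 0.
Step 2. [-(5*(x + 1)) = 0] leading − — multiply by −1 ⇒ neg: 5*(x + 1) = 0.
Step 3. [5*(x + 1) = 0] 5 out front; divide by 5. So div: x + 1 = 0.
Step 4. [x + 1 = 0] peel the +1: subtract 1 from each side. So sub: x = -1.

Answer: x ∈ {-1}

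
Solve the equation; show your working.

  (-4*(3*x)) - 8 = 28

Step 1. [(-4*(3*x)) - 8 = 28] common factor -4 (LHS and 28) — divide through ⇒ factor: (3*x) + 2 = -7.
Step 2. [(3*x) + 2 = -7] +2 is outermost — subtract 2 both sides ⇒ sub: 3*x = -9.
Step 3. [3*x = -9] divide by the outer 3, so div: x = -3.

Answer: x ∈ {-3}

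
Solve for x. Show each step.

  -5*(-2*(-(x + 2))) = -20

Step 1. [-5*(-2*(-(x + 2))) = -20] leading coefficient -5: divide by -5, so div: -2*(-(x + 2)) = 4.
Step 2. [-2*(-(x + 2)) = 4] leading coefficient -2: divide by -2 ⇒ div: -(x + 2) = -2.
Step 3. [-(x + 2) = -2] LHS negated; negate both sides. So neg: x + 2 = 2.
Step 4. [x + 2 = 2] +2 is outermost — subtract 2 both sides ⇒ sub: x = 0.

Answer: x ∈ {0}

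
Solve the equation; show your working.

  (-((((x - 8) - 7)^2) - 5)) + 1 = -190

Step 1. [(-((((x - 8) - 7)^2) - 5)) + 1 = -190] peel the +1: subtract 1 from each side ⇒ sub: -((((x - 8) - 7)^2) - 5) = -191.
Step 2. [-((((x - 8) - 7)^2) - 5) = -191] flip signs both sides, so neg: (((x - 8) - 7)^2) - 5 = 191.
Step 3. [(((x - 8) - 7)^2) - 5 = 191] peel the -5: add 5 from each side, so sub: ((x - 8) - 7)^2 = 196.
Step 4. [((x - 8) - 7)^2 = 196] 196 ≥ 0, LHS is (·)² — take ±√, so sqrt: (x - 8) - 7 = 14 or -14.
Step 5. [(x - 8) - 7 = 14 or -14] -7 is outermost — add 7 both sides, so sub: x - 8 = 21 or -7.
Step 6. [x - 8 = 21 or -7] -8 is outermost — add 8 both sides. So sub: x = 29 or 1.

Answer: x ∈ {1, 29}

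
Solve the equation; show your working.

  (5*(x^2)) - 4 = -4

Step 1. [(5*(x^2)) - 4 = -4] 4 comes off first (add 4). So sub: 5*(x^2) = 0.
Step 2. [5*(x^2) = 0] divide by the outer 5 ⇒ div: x^2 = 0.
Step 3. [x^2 = 0] LHS squared, RHS 0 ≥ 0: apply √ (±) ⇒ sqrt: x = 0.

Answer: x ∈ {0}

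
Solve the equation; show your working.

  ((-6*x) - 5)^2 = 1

Step 1. [((-6*x) - 5)^2 = 1] √ both sides: 1 ≥ 0 gives two branches. So sqrt: (-6*x) - 5 = 1 or -1.
Step 2. [(-6*x) - 5 = 1 or -1] add 5: x sits inside (… - 5), so sub: -6*x = 6 or 4.
Step 3. [-6*x = 6 or 4] -6 out front; divide by -6 ⇒ div: x = -1 or -2/3.

Answer: x ∈ {-1, -2/3}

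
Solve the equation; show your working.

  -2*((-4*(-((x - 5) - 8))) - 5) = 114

Step 1. [-2*((-4*(-((x - 5) - 8))) - 5) = 114] LHS = -2·(…); ÷-2 both sides, so div: (-4*(-((x - 5) - 8))) - 5 = -57.
Step 2. [(-4*(-((x - 5) - 8))) - 5 = -57] add 5: x sits inside (… - 5), so sub: -4*(-((x - 5) - 8)) = -52.
Step 3. [-4*(-((x - 5) - 8)) = -52] divide by the outer -4. So div: -((x - 5) - 8) = 13.
Step 4. [-((x - 5) - 8) = 13] flip signs both sides ⇒ neg: (x - 5) - 8 = -13.
Step 5. [(x - 5) - 8 = -13] -8 is outermost — add 8 both sides ⇒ sub: x - 5 = -5.
Step 6. [x - 5 = -5] 5 comes off first (add 5) ⇒ sub: x = 0.

Answer: x ∈ {0}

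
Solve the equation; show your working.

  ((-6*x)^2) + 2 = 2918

Step 1. [((-6*x)^2) + 2 = 2918] +2 is outermost — subtract 2 both sides ⇒ sub: (-6*x)^2 = 2916.
Step 2. [(-6*x)^2 = 2916] LHS squared, RHS 2916 ≥ 0: apply √ (±) ⇒ sqrt: -6*x = 54 or -54.
Step 3. [-6*x = 54 or -54] -6·(inner) — divide through by -6 ⇒ div: x = -9 or 9.

Answer: x ∈ {-9, 9}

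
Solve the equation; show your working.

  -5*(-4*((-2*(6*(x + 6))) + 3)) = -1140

Step 1. [-5*(-4*((-2*(6*(x + 6))) + 3)) = -1140] divide by the outer -5. So div: -4*((-2*(6*(x + 6))) + 3) = 228.
Step 2. [-4*((-2*(6*(x + 6))) + 3) = 228] divide by the outer -4, so div: (-2*(6*(x + 6))) + 3 = -57.
Step 3. [(-2*(6*(x + 6))) + 3 = -57] subtract 3: x sits inside (… + 3). So sub: -2*(6*(x + 6)) = -60.
Step 4. [-2*(6*(x + 6)) = -60] -2·(inner) — divide through by -2. So div: 6*(x + 6) = 30.
Step 5. [6*(x + 6) = 30] 6 out front; divide by 6. So div: x + 6 = 5.
Step 6. [x + 6 = 5] the outer +6 inverts by subtracting 6. So sub: x = -1.

Answer: x ∈ {-1}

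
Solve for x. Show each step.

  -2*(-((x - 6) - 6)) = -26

Step 1. [-2*(-((x - 6) - 6)) = -26] divide by the outer -2, so div: -((x - 6) - 6) = 13.
Step 2. [-((x - 6) - 6) = 13] LHS negated; negate both sides ⇒ neg: (x - 6) - 6 = -13.
Step 3. [(x - 6) - 6 = -13] -6 is outermost — add 6 both sides, so sub: x - 6 = -7.
Step 4. [x - 6 = -7] peel the -6: add 6 from each side ⇒ sub: x = -1.

Answer: x ∈ {-1}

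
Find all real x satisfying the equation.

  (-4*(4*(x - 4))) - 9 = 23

Step 1. [(-4*(4*(x - 4))) - 9 = 23] 9 comes off first (add 9) ⇒ sub: -4*(4*(x - 4)) = 32.
Step 2. [-4*(4*(x - 4)) = 32] LHS = -4·(…); ÷-4 both sides. So div: 4*(x - 4) = -8.
Step 3. [4*(x - 4) = -8] divide by the outer 4, so div: x - 4 = -2.
Step 4. [x - 4 = -2] peel the -4: add 4 from each side ⇒ sub: x = 2.

Answer: x ∈ {2}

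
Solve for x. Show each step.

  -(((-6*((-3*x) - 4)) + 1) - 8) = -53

Step 1. [-(((-6*((-3*x) - 4)) + 1) - 8) = -53] leading − — multiply by −1. So neg: ((-6*((-3*x) - 4)) + 1) - 8 = 53.
Step 2. [((-6*((-3*x) - 4)) + 1) - 8 = 53] add 8: x sits inside (… - 8) ⇒ sub: (-6*((-3*x) - 4)) + 1 = 61.
Step 3. [(-6*((-3*x) - 4)) + 1 = 61] +1 is outermost — subtract 1 both sides ⇒ sub: -6*((-3*x) - 4) = 60.
Step 4. [-6*((-3*x) - 4) = 60] -6 out front; divide by -6. So div: (-3*x) - 4 = -10.
Step 5. [(-3*x) - 4 = -10] -4 is outermost — add 4 both sides. So sub: -3*x = -6.
Step 6. [-3*x = -6] -3·(inner) — divide through by -3. So div: x = 2.

Answer: x ∈ {2}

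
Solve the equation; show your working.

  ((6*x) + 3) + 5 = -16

Step 1. [((6*x) + 3) + 5 = -16] the outer +5 inverts by subtracting 5 ⇒ sub: (6*x) + 3 = -21.
Step 2. [(6*x) + 3 = -21] the outer +3 inverts by subtracting 3 ⇒ sub: 6*x = -24.
Step 3. [6*x = -24] divide by the outer 6. So div: x = -4.

Answer: x ∈ {-4}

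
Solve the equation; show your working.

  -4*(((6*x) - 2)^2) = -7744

Step 1. [-4*(((6*x) - 2)^2) = -7744] LHS = -4·(…); ÷-4 both sides, so div: ((6*x) - 2)^2 = 1936.
Step 2. [((6*x) - 2)^2 = 1936] 1936 ≥ 0, LHS is (·)² — take ±√. So sqrt: (6*x) - 2 = 44 or -44.
Step 3. [(6*x) - 2 = 44 or -44] the outer -2 inverts by adding 2, so sub: 6*x = 46 or -42.
Step 4. [6*x = 46 or -42] LHS = 6·(…); ÷6 both sides ⇒ div: x = 23/3 or -7.

Answer: x ∈ {-7, 23/3}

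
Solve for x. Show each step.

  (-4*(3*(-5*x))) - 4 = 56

Step 1. [(-4*(3*(-5*x))) - 4 = 56] 4 comes off first (add 4) ⇒ sub: -4*(3*(-5*x)) = 60.
Step 2. [-4*(3*(-5*x)) = 60] -4·(inner) — divide through by -4 ⇒ div: 3*(-5*x) = -15.
Step 3. [3*(-5*x) = -15] divide by the outer 3 ⇒ div: -5*x = -5.
Step 4. [-5*x = -5] -5·(inner) — divide through by -5 ⇒ div: x = 1.

Answer: x ∈ {1}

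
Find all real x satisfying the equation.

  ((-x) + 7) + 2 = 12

Step 1. [((-x) + 7) + 2 = 12] 2 comes off first (subtract 2), so sub: (-x) + 7 = 10.
Step 2. [(-x) + 7 = 10] subtract 7: x sits inside (… + 7). So sub: -x = 3.
Step 3. [-x = 3] flip signs both sides ⇒ neg: x = -3.

Answer: x ∈ {-3}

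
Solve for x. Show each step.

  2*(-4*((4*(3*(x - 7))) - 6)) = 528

Step 1. [2*(-4*((4*(3*(x - 7))) - 6)) = 528] LHS = 2·(…); ÷2 both sides, so div: -4*((4*(3*(x - 7))) - 6) = 264.
Step 2. [-4*((4*(3*(x - 7))) - 6) = 264] leading coefficient -4: divide by -4, so div: (4*(3*(x - 7))) - 6 = -66.
Step 3. [(4*(3*(x - 7))) - 6 = -66] peel the -6: add 6 from each side ⇒ sub: 4*(3*(x - 7)) = -60.
Step 4. [4*(3*(x - 7)) = -60] divide by the outer 4, so div: 3*(x - 7) = -15.
Step 5. [3*(x - 7) = -15] leading coefficient 3: divide by 3 ⇒ div: x - 7 = -5.
Step 6. [x - 7 = -5] add 7: x sits inside (… - 7), so sub: x = 2.

Answer: x ∈ {2}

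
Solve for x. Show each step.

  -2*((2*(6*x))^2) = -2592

Step 1. [-2*((2*(6*x))^2) = -2592] LHS = -2·(…); ÷-2 both sides, so div: (2*(6*x))^2 = 1296.
Step 2. [(2*(6*x))^2 = 1296] LHS squared, RHS 1296 ≥ 0: apply √ (±) ⇒ sqrt: 2*(6*x) = 36 or -36.
Step 3. [2*(6*x) = 36 or -36] LHS = 2·(…); ÷2 both sides, so div: 6*x = 18 or -18.
Step 4. [6*x = 18 or -18] divide by the outer 6, so div: x = 3 or -3.

Answer: x ∈ {-3, 3}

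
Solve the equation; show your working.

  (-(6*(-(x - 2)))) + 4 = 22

Step 1. [(-(6*(-(x - 2)))) + 4 = 22] +4 is outermost — subtract 4 both sides, so sub: -(6*(-(x - 2))) = 18.
Step 2. [-(6*(-(x - 2))) = 18] flip signs both sides, so neg: 6*(-(x - 2)) = -18.
Step 3. [6*(-(x - 2)) = -18] leading coefficient 6: divide by 6 ⇒ div: -(x - 2) = -3.
Step 4. [-(x - 2) = -3] leading − — multiply by −1. So neg: x - 2 = 3.
Step 5. [x - 2 = 3] -2 is outermost — add 2 both sides ⇒ sub: x = 5.

Answer: x ∈ {5}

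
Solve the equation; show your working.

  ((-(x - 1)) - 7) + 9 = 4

Step 1. [((-(x - 1)) - 7) + 9 = 4] the outer +9 inverts by subtracting 9 ⇒ sub: (-(x - 1)) - 7 = -5.
Step 2. [(-(x - 1)) - 7 = -5] add 7: x sits inside (… - 7), so sub: -(x - 1) = 2.
Step 3. [-(x - 1) = 2] leading − — multiply by −1. So neg: x - 1 = -2.
Step 4. [x - 1 = -2] peel the -1: add 1 from each side, so sub: x = -1.

Answer: x ∈ {-1}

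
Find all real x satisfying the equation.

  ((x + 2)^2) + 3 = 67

Step 1. [((x + 2)^2) + 3 = 67] +3 is outermost — subtract 3 both sides, so sub: (x + 2)^2 = 64.
Step 2. [(x + 2)^2 = 64] 64 ≥ 0, LHS is (·)² — take ±√. So sqrt: x + 2 = 8 or -8.
Step 3. [x + 2 = 8 or -8] +2 is outermost — subtract 2 both sides. So sub: x = 6 or -10.

Answer: x ∈ {-10, 6}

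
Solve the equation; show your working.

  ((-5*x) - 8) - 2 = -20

Step 1. [((-5*x) - 8) - 2 = -20] peel the -2: add 2 from each side, so sub: (-5*x) - 8 = -18.
Step 2. [(-5*x) - 8 = -18] peel the -8: add 8 from each side, so sub: -5*x = -10.
Step 3. [-5*x = -10] -5 out front; divide by -5. So div: x = 2.

Answer: x ∈ {2}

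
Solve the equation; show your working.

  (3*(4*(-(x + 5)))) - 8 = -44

Step 1. [(3*(4*(-(x + 5)))) - 8 = -44] the outer -8 inverts by adding 8 ⇒ sub: 3*(4*(-(x + 5))) = -36.
Step 2. [3*(4*(-(x + 5))) = -36] LHS = 3·(…); ÷3 both sides, so div: 4*(-(x + 5)) = -12.
Step 3. [4*(-(x + 5)) = -12] LHS = 4·(…); ÷4 both sides ⇒ div: -(x + 5) = -3.
Step 4. [-(x + 5) = -3] flip signs both sides. So neg: x + 5 = 3.
Step 5. [x + 5 = 3] subtract 5: x sits inside (… + 5). So sub: x = -2.

Answer: x ∈ {-2}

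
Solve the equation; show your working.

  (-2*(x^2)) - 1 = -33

Step 1. [(-2*(x^2)) - 1 = -33] peel the -1: add 1 from each side. So sub: -2*(x^2) = -32.
Step 2. [-2*(x^2) = -32] -2·(inner) — divide through by -2, so div: x^2 = 16.
Step 3. [x^2 = 16] √ both sides: 16 ≥ 0 gives two branches. So sqrt: x = 4 or -4.

Answer: x ∈ {-4, 4}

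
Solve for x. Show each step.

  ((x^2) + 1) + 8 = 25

Step 1. [((x^2) + 1) + 8 = 25] peel the +8: subtract 8 from each side, so sub: (x^2) + 1 = 17.
Step 2. [(x^2) + 1 = 17] subtract 1: x sits inside (… + 1), so sub: x^2 = 16.
Step 3. [x^2 = 16] √ both sides: 16 ≥ 0 gives two branches, so sqrt: x = 4 or -4.

Answer: x ∈ {-4, 4}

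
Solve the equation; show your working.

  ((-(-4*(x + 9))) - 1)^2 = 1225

Step 1. [((-(-4*(x + 9))) - 1)^2 = 1225] LHS squared, RHS 1225 ≥ 0: apply √ (±). So sqrt: (-(-4*(x + 9))) - 1 = 35 or -35.
Step 2. [(-(-4*(x + 9))) - 1 = 35 or -35] add 1: x sits inside (… - 1), so sub: -(-4*(x + 9)) = 36 or -34.
Step 3. [-(-4*(x + 9)) = 36 or -34] flip signs both sides, so neg: -4*(x + 9) = -36 or 34.
Step 4. [-4*(x + 9) = -36 or 34] -4 out front; divide by -4. So div: x + 9 = 9 or -17/2.
Step 5. [x + 9 = 9 or -17/2] +9 is outermost — subtract 9 both sides, so sub: x = 0 or -35/2.

Answer: x ∈ {-35/2, 0}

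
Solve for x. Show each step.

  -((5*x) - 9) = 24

Step 1. [-((5*x) - 9) = 24] leading − — multiply by −1 ⇒ neg: (5*x) - 9 = -24.
Step 2. [(5*x) - 9 = -24] add 9: x sits inside (… - 9), so sub: 5*x = -15.
Step 3. [5*x = -15] 5·(inner) — divide through by 5 ⇒ div: x = -3.

Answer: x ∈ {-3}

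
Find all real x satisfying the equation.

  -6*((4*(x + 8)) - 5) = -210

Step 1. [-6*((4*(x + 8)) - 5) = -210] -6·(inner) — divide through by -6. So div: (4*(x + 8)) - 5 = 35.
Step 2. [(4*(x + 8)) - 5 = 35] peel the -5: add 5 from each side. So sub: 4*(x + 8) = 40.
Step 3. [4*(x + 8) = 40] LHS = 4·(…); ÷4 both sides. So div: x + 8 = 10.
Step 4. [x + 8 = 10] subtract 8: x sits inside (… + 8). So sub: x = 2.

Answer: x ∈ {2}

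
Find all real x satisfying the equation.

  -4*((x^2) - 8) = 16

Step 1. [-4*((x^2) - 8) = 16] leading coefficient -4: divide by -4 ⇒ div: (x^2) - 8 = -4.
Step 2. [(x^2) - 8 = -4] add 8: x sits inside (… - 8), so sub: x^2 = 4.
Step 3. [x^2 = 4] √ both sides: 4 ≥ 0 gives two branches, so sqrt: x = 2 or -2.

Answer: x ∈ {-2, 2}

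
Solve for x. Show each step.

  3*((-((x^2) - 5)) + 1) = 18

Step 1. [3*((-((x^2) - 5)) + 1) = 18] divide by the outer 3 ⇒ div: (-((x^2) - 5)) + 1 = 6.
Step 2. [(-((x^2) - 5)) + 1 = 6] subtract 1: x sits inside (… + 1). So sub: -((x^2) - 5) = 5.
Step 3. [-((x^2) - 5) = 5] LHS negated; negate both sides, so neg: (x^2) - 5 = -5.
Step 4. [(x^2) - 5 = -5] the outer -5 inverts by adding 5. So sub: x^2 = 0.
Step 5. [x^2 = 0] LHS squared, RHS 0 ≥ 0: apply √ (±), so sqrt: x = 0.

Answer: x ∈ {0}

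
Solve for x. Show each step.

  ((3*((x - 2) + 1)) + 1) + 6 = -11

Step 1. [((3*((x - 2) + 1)) + 1) + 6 = -11] +6 is outermost — subtract 6 both sides ⇒ sub: (3*((x - 2) + 1)) + 1 = -17.
Step 2. [(3*((x - 2) + 1)) + 1 = -17] the outer +1 inverts by subtracting 1. So sub: 3*((x - 2) + 1) = -18.
Step 3. [3*((x - 2) + 1) = -18] leading coefficient 3: divide by 3 ⇒ div: (x - 2) + 1 = -6.
Step 4. [(x - 2) + 1 = -6] the outer +1 inverts by subtracting 1. So sub: x - 2 = -7.
Step 5. [x - 2 = -7] -2 is outermost — add 2 both sides, so sub: x = -5.

Answer: x ∈ {-5}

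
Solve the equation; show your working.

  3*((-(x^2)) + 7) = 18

Step 1. [3*((-(x^2)) + 7) = 18] divide by the outer 3, so div: (-(x^2)) + 7 = 6.
Step 2. [(-(x^2)) + 7 = 6] subtract 7: x sits inside (… + 7), so sub: -(x^2) = -1.
Step 3. [-(x^2) = -1] leading − — multiply by −1 ⇒ neg: x^2 = 1.
Step 4. [x^2 = 1] √ both sides: 1 ≥ 0 gives two branches. So sqrt: x = 1 or -1.

Answer: x ∈ {-1, 1}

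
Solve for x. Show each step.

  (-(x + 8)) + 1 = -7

Step 1. [(-(x + 8)) + 1 = -7] peel the +1: subtract 1 from each side ⇒ sub: -(x + 8) = -8.
Step 2. [-(x + 8) = -8] flip signs both sides ⇒ neg: x + 8 = 8.
Step 3. [x + 8 = 8] the outer +8 inverts by subtracting 8. So sub: x = 0.

Answer: x ∈ {0}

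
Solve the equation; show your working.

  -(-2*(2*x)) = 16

Step 1. [-(-2*(2*x)) = 16] leading − — multiply by −1, so neg: -2*(2*x) = -16.
Step 2. [-2*(2*x) = -16] divide by the outer -2. So div: 2*x = 8.
Step 3. [2*x = 8] LHS = 2·(…); ÷2 both sides, so div: x = 4.

Answer: x ∈ {4}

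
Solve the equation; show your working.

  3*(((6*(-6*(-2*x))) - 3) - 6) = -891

Step 1. [3*(((6*(-6*(-2*x))) - 3) - 6) = -891] 3 out front; divide by 3. So div: ((6*(-6*(-2*x))) - 3) - 6 = -297.
Step 2. [((6*(-6*(-2*x))) - 3) - 6 = -297] peel the -6: add 6 from each side ⇒ sub: (6*(-6*(-2*x))) - 3 = -291.
Step 3. [(6*(-6*(-2*x))) - 3 = -291] peel the -3: add 3 from each side ⇒ sub: 6*(-6*(-2*x)) = -288.
Step 4. [6*(-6*(-2*x)) = -288] leading coefficient 6: divide by 6. So div: -6*(-2*x) = -48.
Step 5. [-6*(-2*x) = -48] divide by the outer -6. So div: -2*x = 8.
Step 6. [-2*x = 8] -2 out front; divide by -2. So div: x = -4.

Answer: x ∈ {-4}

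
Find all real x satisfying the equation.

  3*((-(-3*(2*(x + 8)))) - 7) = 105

Step 1. [3*((-(-3*(2*(x + 8)))) - 7) = 105] LHS = 3·(…); ÷3 both sides. So div: (-(-3*(2*(x + 8)))) - 7 = 35.
Step 2. [(-(-3*(2*(x + 8)))) - 7 = 35] peel the -7: add 7 from each side. So sub: -(-3*(2*(x + 8))) = 42.
Step 3. [-(-3*(2*(x + 8))) = 42] leading − — multiply by −1 ⇒ neg: -3*(2*(x + 8)) = -42.
Step 4. [-3*(2*(x + 8)) = -42] LHS = -3·(…); ÷-3 both sides ⇒ div: 2*(x + 8) = 14.
Step 5. [2*(x + 8) = 14] LHS = 2·(…); ÷2 both sides, so div: x + 8 = 7.
Step 6. [x + 8 = 7] subtract 8: x sits inside (… + 8) ⇒ sub: x = -1.

Answer: x ∈ {-1}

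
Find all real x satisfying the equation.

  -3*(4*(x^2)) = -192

Step 1. [-3*(4*(x^2)) = -192] -3·(inner) — divide through by -3, so div: 4*(x^2) = 64.
Step 2. [4*(x^2) = 64] LHS = 4·(…); ÷4 both sides. So div: x^2 = 16.
Step 3. [x^2 = 16] √ both sides: 16 ≥ 0 gives two branches. So sqrt: x = 4 or -4.

Answer: x ∈ {-4, 4}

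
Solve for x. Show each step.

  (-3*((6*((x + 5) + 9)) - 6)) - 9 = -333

Step 1. [(-3*((6*((x + 5) + 9)) - 6)) - 9 = -333] -3 | LHS and -3 | -333: pull -3 out ⇒ factor: ((6*((x + 5) + 9)) - 6) + 3 = 111.
Step 2. [((6*((x + 5) + 9)) - 6) + 3 = 111] 3 comes off first (subtract 3), so sub: (6*((x + 5) + 9)) - 6 = 108.
Step 3. [(6*((x + 5) + 9)) - 6 = 108] the outer -6 inverts by adding 6. So sub: 6*((x + 5) + 9) = 114.
Step 4. [6*((x + 5) + 9) = 114] LHS = 6·(…); ÷6 both sides. So div: (x + 5) + 9 = 19.
Step 5. [(x + 5) + 9 = 19] subtract 9: x sits inside (… + 9) ⇒ sub: x + 5 = 10.
Step 6. [x + 5 = 10] the outer +5 inverts by subtracting 5. So sub: x = 5.

Answer: x ∈ {5}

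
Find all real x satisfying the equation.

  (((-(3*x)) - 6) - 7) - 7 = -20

Step 1. [(((-(3*x)) - 6) - 7) - 7 = -20] 7 comes off first (add 7). So sub: ((-(3*x)) - 6) - 7 = -13.
Step 2. [((-(3*x)) - 6) - 7 = -13] 7 comes off first (add 7), so sub: (-(3*x)) - 6 = -6.
Step 3. [(-(3*x)) - 6 = -6] peel the -6: add 6 from each side, so sub: -(3*x) = 0.
Step 4. [-(3*x) = 0] flip signs both sides. So neg: 3*x = 0.
Step 5. [3*x = 0] 3 out front; divide by 3. So div: x = 0.

Answer: x ∈ {0}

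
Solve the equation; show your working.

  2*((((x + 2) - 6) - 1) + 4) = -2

Step 1. [2*((((x + 2) - 6) - 1) + 4) = -2] 2·(inner) — divide through by 2, so div: (((x + 2) - 6) - 1) + 4 = -1.
Step 2. [(((x + 2) - 6) - 1) + 4 = -1] 4 comes off first (subtract 4). So sub: ((x + 2) - 6) - 1 = -5.
Step 3. [((x + 2) - 6) - 1 = -5] the outer -1 inverts by adding 1. So sub: (x + 2) - 6 = -4.
Step 4. [(x + 2) - 6 = -4] add 6: x sits inside (… - 6) ⇒ sub: x + 2 = 2.
Step 5. [x + 2 = 2] +2 is outermost — subtract 2 both sides. So sub: x = 0.

Answer: x ∈ {0}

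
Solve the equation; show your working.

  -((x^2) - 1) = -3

Step 1. [-((x^2) - 1) = -3] flip signs both sides ⇒ neg: (x^2) - 1 = 3.
Step 2. [(x^2) - 1 = 3] 1 comes off first (add 1). So sub: x^2 = 4.
Step 3. [x^2 = 4] √ both sides: 4 ≥ 0 gives two branches, so sqrt: x = 2 or -2.

Answer: x ∈ {-2, 2}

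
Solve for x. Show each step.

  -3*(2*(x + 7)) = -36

Step 1. [-3*(2*(x + 7)) = -36] LHS = -3·(…); ÷-3 both sides, so div: 2*(x + 7) = 12.
Step 2. [2*(x + 7) = 12] leading coefficient 2: divide by 2. So div: x + 7 = 6.
Step 3. [x + 7 = 6] peel the +7: subtract 7 from each side ⇒ sub: x = -1.

Answer: x ∈ {-1}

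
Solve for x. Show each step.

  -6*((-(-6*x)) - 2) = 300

Step 1. [-6*((-(-6*x)) - 2) = 300] LHS = -6·(…); ÷-6 both sides ⇒ div: (-(-6*x)) - 2 = -50.
Step 2. [(-(-6*x)) - 2 = -50] peel the -2: add 2 from each side ⇒ sub: -(-6*x) = -48.
Step 3. [-(-6*x) = -48] LHS negated; negate both sides, so neg: -6*x = 48.
Step 4. [-6*x = 48] leading coefficient -6: divide by -6 ⇒ div: x = -8.

Answer: x ∈ {-8}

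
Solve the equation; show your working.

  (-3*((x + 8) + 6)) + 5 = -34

Step 1. [(-3*((x + 8) + 6)) + 5 = -34] +5 is outermost — subtract 5 both sides. So sub: -3*((x + 8) + 6) = -39.
Step 2. [-3*((x + 8) + 6) = -39] LHS = -3·(…); ÷-3 both sides ⇒ div: (x + 8) + 6 = 13.
Step 3. [(x + 8) + 6 = 13] +6 is outermost — subtract 6 both sides. So sub: x + 8 = 7.
Step 4. [x + 8 = 7] subtract 8: x sits inside (… + 8). So sub: x = -1.

Answer: x ∈ {-1}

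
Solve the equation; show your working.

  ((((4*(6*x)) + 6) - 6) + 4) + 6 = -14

Step 1. [((((4*(6*x)) + 6) - 6) + 4) + 6 = -14] subtract 6: x sits inside (… + 6). So sub: (((4*(6*x)) + 6) - 6) + 4 = -20.
Step 2. [(((4*(6*x)) + 6) - 6) + 4 = -20] 4 comes off first (subtract 4) ⇒ sub: ((4*(6*x)) + 6) - 6 = -24.
Step 3. [((4*(6*x)) + 6) - 6 = -24] the outer -6 inverts by adding 6. So sub: (4*(6*x)) + 6 = -18.
Step 4. [(4*(6*x)) + 6 = -18] 6 comes off first (subtract 6) ⇒ sub: 4*(6*x) = -24.
Step 5. [4*(6*x) = -24] leading coefficient 4: divide by 4, so div: 6*x = -6.
Step 6. [6*x = -6] 6 out front; divide by 6 ⇒ div: x = -1.

Answer: x ∈ {-1}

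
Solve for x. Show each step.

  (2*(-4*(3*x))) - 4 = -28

Step 1. [(2*(-4*(3*x))) - 4 = -28] 4 comes off first (add 4) ⇒ sub: 2*(-4*(3*x)) = -24.
Step 2. [2*(-4*(3*x)) = -24] leading coefficient 2: divide by 2, so div: -4*(3*x) = -12.
Step 3. [-4*(3*x) = -12] -4 out front; divide by -4. So div: 3*x = 3.
Step 4. [3*x = 3] leading coefficient 3: divide by 3. So div: x = 1.

Answer: x ∈ {1}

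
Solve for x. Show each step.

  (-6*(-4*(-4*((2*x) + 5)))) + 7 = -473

Step 1. [(-6*(-4*(-4*((2*x) + 5)))) + 7 = -473] subtract 7: x sits inside (… + 7) ⇒ sub: -6*(-4*(-4*((2*x) + 5))) = -480.
Step 2. [-6*(-4*(-4*((2*x) + 5))) = -480] -6 out front; divide by -6. So div: -4*(-4*((2*x) + 5)) = 80.
Step 3. [-4*(-4*((2*x) + 5)) = 80] divide by the outer -4 ⇒ div: -4*((2*x) + 5) = -20.
Step 4. [-4*((2*x) + 5) = -20] -4 out front; divide by -4. So div: (2*x) + 5 = 5.
Step 5. [(2*x) + 5 = 5] subtract 5: x sits inside (… + 5), so sub: 2*x = 0.
Step 6. [2*x = 0] LHS = 2·(…); ÷2 both sides ⇒ div: x = 0.

Answer: x ∈ {0}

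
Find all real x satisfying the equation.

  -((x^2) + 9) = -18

Step 1. [-((x^2) + 9) = -18] leading − — multiply by −1. So neg: (x^2) + 9 = 18.
Step 2. [(x^2) + 9 = 18] peel the +9: subtract 9 from each side, so sub: x^2 = 9.
Step 3. [x^2 = 9] LHS squared, RHS 9 ≥ 0: apply √ (±), so sqrt: x = 3 or -3.

Answer: x ∈ {-3, 3}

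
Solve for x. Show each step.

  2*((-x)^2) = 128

Step 1. [2*((-x)^2) = 128] 2·(inner) — divide through by 2, so div: (-x)^2 = 64.
Step 2. [(-x)^2 = 64] LHS squared, RHS 64 ≥ 0: apply √ (±), so sqrt: -x = 8 or -8.
Step 3. [-x = 8 or -8] flip signs both sides ⇒ neg: x = -8 or 8.

Answer: x ∈ {-8, 8}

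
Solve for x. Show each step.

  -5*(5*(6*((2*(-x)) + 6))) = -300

Step 1. [-5*(5*(6*((2*(-x)) + 6))) = -300] -5·(inner) — divide through by -5 ⇒ div: 5*(6*((2*(-x)) + 6)) = 60.
Step 2. [5*(6*((2*(-x)) + 6)) = 60] LHS = 5·(…); ÷5 both sides ⇒ div: 6*((2*(-x)) + 6) = 12.
Step 3. [6*((2*(-x)) + 6) = 12] leading coefficient 6: divide by 6, so div: (2*(-x)) + 6 = 2.
Step 4. [(2*(-x)) + 6 = 2] common factor 2 (LHS and 2) — divide through ⇒ factor: (-x) + 3 = 1.
Step 5. [(-x) + 3 = 1] +3 is outermost — subtract 3 both sides, so sub: -x = -2.
Step 6. [-x = -2] flip signs both sides, so neg: x = 2.

Answer: x ∈ {2}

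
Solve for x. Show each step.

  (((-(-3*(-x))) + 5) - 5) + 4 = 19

Step 1. [(((-(-3*(-x))) + 5) - 5) + 4 = 19] the outer +4 inverts by subtracting 4. So sub: ((-(-3*(-x))) + 5) - 5 = 15.
Step 2. [((-(-3*(-x))) + 5) - 5 = 15] the outer -5 inverts by adding 5, so sub: (-(-3*(-x))) + 5 = 20.
Step 3. [(-(-3*(-x))) + 5 = 20] the outer +5 inverts by subtracting 5. So sub: -(-3*(-x)) = 15.
Step 4. [-(-3*(-x)) = 15] flip signs both sides ⇒ neg: -3*(-x) = -15.
Step 5. [-3*(-x) = -15] LHS = -3·(…); ÷-3 both sides, so div: -x = 5.
Step 6. [-x = 5] LHS negated; negate both sides, so neg: x = -5.

Answer: x ∈ {-5}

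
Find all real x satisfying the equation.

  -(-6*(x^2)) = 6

Step 1. [-(-6*(x^2)) = 6] flip signs both sides. So neg: -6*(x^2) = -6.
Step 2. [-6*(x^2) = -6] -6·(inner) — divide through by -6, so div: x^2 = 1.
Step 3. [x^2 = 1] √ both sides: 1 ≥ 0 gives two branches, so sqrt: x = 1 or -1.

Answer: x ∈ {-1, 1}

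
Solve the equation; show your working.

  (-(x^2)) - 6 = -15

Step 1. [(-(x^2)) - 6 = -15] peel the -6: add 6 from each side ⇒ sub: -(x^2) = -9.
Step 2. [-(x^2) = -9] flip signs both sides ⇒ neg: x^2 = 9.
Step 3. [x^2 = 9] LHS squared, RHS 9 ≥ 0: apply √ (±). So sqrt: x = 3 or -3.

Answer: x ∈ {-3, 3}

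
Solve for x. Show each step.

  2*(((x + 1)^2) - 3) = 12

Step 1. [2*(((x + 1)^2) - 3) = 12] 2 out front; divide by 2, so div: ((x + 1)^2) - 3 = 6.
Step 2. [((x + 1)^2) - 3 = 6] the outer -3 inverts by adding 3 ⇒ sub: (x + 1)^2 = 9.
Step 3. [(x + 1)^2 = 9] √ both sides: 9 ≥ 0 gives two branches, so sqrt: x + 1 = 3 or -3.
Step 4. [x + 1 = 3 or -3] 1 comes off first (subtract 1), so sub: x = 2 or -4.

Answer: x ∈ {-4, 2}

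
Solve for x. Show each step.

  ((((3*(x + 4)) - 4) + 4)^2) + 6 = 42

Step 1. [((((3*(x + 4)) - 4) + 4)^2) + 6 = 42] +6 is outermost — subtract 6 both sides. So sub: (((3*(x + 4)) - 4) + 4)^2 = 36.
Step 2. [(((3*(x + 4)) - 4) + 4)^2 = 36] LHS squared, RHS 36 ≥ 0: apply √ (±). So sqrt: ((3*(x + 4)) - 4) + 4 = 6 or -6.
Step 3. [((3*(x + 4)) - 4) + 4 = 6 or -6] +4 is outermost — subtract 4 both sides ⇒ sub: (3*(x + 4)) - 4 = 2 or -10.
Step 4. [(3*(x + 4)) - 4 = 2 or -10] peel the -4: add 4 from each side, so sub: 3*(x + 4) = 6 or -6.
Step 5. [3*(x + 4) = 6 or -6] leading coefficient 3: divide by 3 ⇒ div: x + 4 = 2 or -2.
Step 6. [x + 4 = 2 or -2] +4 is outermost — subtract 4 both sides, so sub: x = -2 or -6.

Answer: x ∈ {-6, -2}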